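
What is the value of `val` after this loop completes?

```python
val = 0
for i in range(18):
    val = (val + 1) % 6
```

Increment mod 6, 18 times = 0
`val` takes the values: 0 → 1 → 2 → 3 → 4 → 5 → 0 → 1 → 2 → 3 → 4 → 5 → 0 → 1 → 2 → 3 → 4 → 5 → 0

Answer: 0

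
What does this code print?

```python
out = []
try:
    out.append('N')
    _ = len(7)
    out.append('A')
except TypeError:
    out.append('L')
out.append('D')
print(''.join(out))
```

Execution trace: 'N' (try body) → 'L' (except TypeError) → 'D' (after the try/except). Output: NLD

Answer: NLD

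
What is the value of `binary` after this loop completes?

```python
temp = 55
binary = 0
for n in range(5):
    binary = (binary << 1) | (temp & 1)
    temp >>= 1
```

Reverse lowest 5 bits of 55
`binary` takes the values: 0 → 1 → 3 → 7 → 14 → 29

Answer: 29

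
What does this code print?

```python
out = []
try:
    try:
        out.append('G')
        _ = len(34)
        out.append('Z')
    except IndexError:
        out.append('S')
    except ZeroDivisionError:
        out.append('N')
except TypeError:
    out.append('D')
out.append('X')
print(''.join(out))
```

Execution trace: 'G' (try body) → 'D' (outer except TypeError) → 'X' (after the try/except). Output: GDX

Answer: GDX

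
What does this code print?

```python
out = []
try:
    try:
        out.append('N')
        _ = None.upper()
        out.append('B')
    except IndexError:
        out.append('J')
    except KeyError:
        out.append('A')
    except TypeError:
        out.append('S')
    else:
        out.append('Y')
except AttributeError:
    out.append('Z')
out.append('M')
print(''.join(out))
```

Execution trace: 'N' (try body) → 'Z' (outer except AttributeError) → 'M' (after the try/except). Output: NZM

Answer: NZM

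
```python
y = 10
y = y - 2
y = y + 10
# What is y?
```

Trace:
`y = 10` → y = 10
`y = y - 2` → y = 8
`y = y + 10` → y = 18
So y = 18

Answer: 18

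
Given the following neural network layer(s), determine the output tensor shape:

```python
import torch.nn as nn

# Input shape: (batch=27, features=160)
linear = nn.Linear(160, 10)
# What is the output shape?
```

Input: (27, 160) -> Output: (27, 10)

Answer: (27, 10)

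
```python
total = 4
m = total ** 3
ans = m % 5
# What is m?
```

Trace:
`total = 4` → total = 4
`m = total ** 3` → m = 64
`ans = m % 5` → ans = 4
So m = 64

Answer: 64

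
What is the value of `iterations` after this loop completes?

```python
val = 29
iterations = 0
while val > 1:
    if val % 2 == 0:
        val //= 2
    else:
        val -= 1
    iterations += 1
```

Steps to reduce 29 to 1
`iterations` takes the values: 0 → 1 → 2 → 3 → 4 → 5 → 6 → 7

Answer: 7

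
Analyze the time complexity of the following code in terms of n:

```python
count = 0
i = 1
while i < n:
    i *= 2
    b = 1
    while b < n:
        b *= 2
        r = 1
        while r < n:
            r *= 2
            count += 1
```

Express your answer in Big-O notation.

Each loop level contributes: log n × log n × log n. Multiplying the contributions gives O(log^3 n).

Answer: O(log^3 n)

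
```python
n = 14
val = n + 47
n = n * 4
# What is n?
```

Trace:
`n = 14` → n = 14
`val = n + 47` → val = 61
`n = n * 4` → n = 56
So n = 56

Answer: 56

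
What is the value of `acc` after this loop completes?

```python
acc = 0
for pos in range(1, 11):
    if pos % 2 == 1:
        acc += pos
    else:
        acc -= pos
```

Add odd, subtract even
`acc` takes the values: 0 → 1 → -1 → 2 → -2 → 3 → -3 → 4 → -4 → 5 → -5

Answer: -5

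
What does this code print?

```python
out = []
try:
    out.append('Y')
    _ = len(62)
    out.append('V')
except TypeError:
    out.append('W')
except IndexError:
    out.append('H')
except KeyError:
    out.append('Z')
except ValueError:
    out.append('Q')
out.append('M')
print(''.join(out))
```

Execution trace: 'Y' (try body) → 'W' (except TypeError) → 'M' (after the try/except). Output: YWM

Answer: YWM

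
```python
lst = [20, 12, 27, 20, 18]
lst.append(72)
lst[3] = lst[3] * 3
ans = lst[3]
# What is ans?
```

Trace:
`lst = [20, 12, 27, 20, 18]` → lst = [20, 12, 27, 20, 18]
`lst.append(72)` → lst = [20, 12, 27, 20, 18, 72]
`lst[3] = lst[3] * 3` → lst = [20, 12, 27, 60, 18, 72]
`ans = lst[3]` → ans = 60
So ans = 60

Answer: 60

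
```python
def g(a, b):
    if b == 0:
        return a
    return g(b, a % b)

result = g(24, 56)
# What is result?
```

g(24, 56) -> g(56, 24) -> g(24, 8) -> g(8, 0) -> 8

Answer: 8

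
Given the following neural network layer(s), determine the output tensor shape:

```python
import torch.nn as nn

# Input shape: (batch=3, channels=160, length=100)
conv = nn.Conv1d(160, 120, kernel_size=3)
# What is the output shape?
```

Input: (3, 160, 100) -> Output: (3, 120, 98)

Answer: (3, 120, 98)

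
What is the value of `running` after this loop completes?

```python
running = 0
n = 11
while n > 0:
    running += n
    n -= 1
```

Sum 11 down to 1
`running` takes the values: 0 → 11 → 21 → 30 → 38 → 45 → 51 → 56 → 60 → 63 → 65 → 66

Answer: 66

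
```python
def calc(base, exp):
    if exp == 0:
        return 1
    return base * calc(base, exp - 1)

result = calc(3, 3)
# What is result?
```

calc(3, 3) = 3 * 3 * 3 = 27

Answer: 27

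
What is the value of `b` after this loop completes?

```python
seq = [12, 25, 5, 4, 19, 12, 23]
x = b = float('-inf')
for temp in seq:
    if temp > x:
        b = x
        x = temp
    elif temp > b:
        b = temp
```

Second largest (with repeats) in [12, 25, 5, 4, 19, 12, 23]
`b` takes the values: -inf → 12 → 19 → 23

Answer: 23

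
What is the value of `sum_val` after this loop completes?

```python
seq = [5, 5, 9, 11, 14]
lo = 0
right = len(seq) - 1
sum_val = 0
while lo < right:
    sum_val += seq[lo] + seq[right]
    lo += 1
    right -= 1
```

Sum of pairs from ends
`sum_val` takes the values: 0 → 19 → 35

Answer: 35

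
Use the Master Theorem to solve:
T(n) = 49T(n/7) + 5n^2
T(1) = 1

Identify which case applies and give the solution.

a=49, b=7, f(n)=5n^2. log_7(49) = 2. Since c=2 = 2, Case 2 applies: T(n) = Θ(n^log_b(a) · log n) = O(n^2 log n).

Answer: O(n^2 log n) - Case 2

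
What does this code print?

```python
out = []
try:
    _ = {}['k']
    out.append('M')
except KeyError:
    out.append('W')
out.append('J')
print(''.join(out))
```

Execution trace: 'W' (except KeyError) → 'J' (after the try/except). Output: WJ

Answer: WJ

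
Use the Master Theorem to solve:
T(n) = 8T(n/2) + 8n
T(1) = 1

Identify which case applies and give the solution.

a=8, b=2, f(n)=8n. log_2(8) = 3. Since c=1 < 3, Case 1 applies: T(n) = Θ(n^log_b(a)) = O(n^3).

Answer: O(n^3) - Case 1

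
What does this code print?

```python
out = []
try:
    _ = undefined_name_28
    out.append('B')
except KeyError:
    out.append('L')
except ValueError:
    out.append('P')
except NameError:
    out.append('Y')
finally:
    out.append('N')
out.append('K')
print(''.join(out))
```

Execution trace: 'Y' (except NameError) → 'N' (finally) → 'K' (after the try/except). Output: YNK

Answer: YNK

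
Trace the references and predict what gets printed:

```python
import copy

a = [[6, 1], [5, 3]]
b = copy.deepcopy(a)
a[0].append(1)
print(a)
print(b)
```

Key concept: deep copy is fully independent.
Step by step:
`a = [[6, 1], [5, 3]]` → a = [[6, 1], [5, 3]]
`b = copy.deepcopy(a)` → b = [[6, 1], [5, 3]]
`a[0].append(1)` → a = [[6, 1, 1], [5, 3]]
`print(a)` → prints [[6, 1, 1], [5, 3]]
`print(b)` → prints [[6, 1], [5, 3]]

Answer:
[[6, 1, 1], [5, 3]]
[[6, 1], [5, 3]]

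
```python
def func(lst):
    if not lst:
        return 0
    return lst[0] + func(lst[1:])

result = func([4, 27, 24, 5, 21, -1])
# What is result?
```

4 + 27 + 24 + 5 + 21 + (-1) + 0 = 80

Answer: 80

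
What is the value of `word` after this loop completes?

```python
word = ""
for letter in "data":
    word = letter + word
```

Reverse 'data'
`word` takes the values: "" → "d" → "ad" → "tad" → "atad"

Answer: "atad"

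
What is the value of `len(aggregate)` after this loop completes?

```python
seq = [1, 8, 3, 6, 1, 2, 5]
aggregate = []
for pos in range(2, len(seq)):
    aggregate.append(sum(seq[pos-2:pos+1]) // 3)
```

Number of 3-element averages
`aggregate` takes the values: [] → [4] → [4, 5] → [4, 5, 3] → [4, 5, 3, 3] → [4, 5, 3, 3, 2]
So `len(aggregate)` = 5

Answer: 5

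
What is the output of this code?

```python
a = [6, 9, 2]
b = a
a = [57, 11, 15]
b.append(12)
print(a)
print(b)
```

Key concept: rebinding vs mutation: a is rebound to a new list, b still points at the original.
Step by step:
`a = [6, 9, 2]` → a = [6, 9, 2]
`b = a` → b = [6, 9, 2] (same object as a)
`a = [57, 11, 15]` → a = [57, 11, 15]
`b.append(12)` → b = [6, 9, 2, 12]
`print(a)` → prints [57, 11, 15]
`print(b)` → prints [6, 9, 2, 12]

Answer:
[57, 11, 15]
[6, 9, 2, 12]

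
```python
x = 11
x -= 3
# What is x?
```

Trace:
`x = 11` → x = 11
`x -= 3` → x = 8
So x = 8

Answer: 8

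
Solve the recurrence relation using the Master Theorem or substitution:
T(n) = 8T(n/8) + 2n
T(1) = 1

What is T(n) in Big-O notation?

By Master Theorem: a=8, b=8, f(n)=2n. Since log_8(8) = 1 and f(n) = Θ(n^1), Case 2 applies. T(n) = O(n log n).

Answer: O(n log n)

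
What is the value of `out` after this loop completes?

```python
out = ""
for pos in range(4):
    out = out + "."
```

Repeat '.' 4 times
`out` takes the values: "" → "." → ".." → "..." → "...."

Answer: "...."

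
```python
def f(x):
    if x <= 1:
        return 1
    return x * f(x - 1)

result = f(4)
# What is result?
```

f(4) = 4 * 3 * 2 * 1 = 24

Answer: 24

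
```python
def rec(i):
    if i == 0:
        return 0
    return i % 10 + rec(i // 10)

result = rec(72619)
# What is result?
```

Sum of digits of 72619: 9 + 1 + 6 + 2 + 7 = 25

Answer: 25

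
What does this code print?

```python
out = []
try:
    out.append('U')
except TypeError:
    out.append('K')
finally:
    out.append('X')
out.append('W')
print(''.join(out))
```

Execution trace: 'U' (try body, no exception) → 'X' (finally) → 'W' (after the try/except). Output: UXW

Answer: UXW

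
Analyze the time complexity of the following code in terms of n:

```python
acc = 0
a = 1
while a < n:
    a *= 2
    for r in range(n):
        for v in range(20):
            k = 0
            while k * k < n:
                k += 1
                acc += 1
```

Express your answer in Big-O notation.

Each loop level contributes: log n × n × 1 × √n. Multiplying the contributions gives O(n√n log n).

Answer: O(n√n log n)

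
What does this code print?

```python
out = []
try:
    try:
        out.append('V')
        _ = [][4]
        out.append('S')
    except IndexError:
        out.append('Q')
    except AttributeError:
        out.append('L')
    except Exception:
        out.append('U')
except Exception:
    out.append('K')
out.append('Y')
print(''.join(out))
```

Execution trace: 'V' (inner try body) → 'Q' (inner except IndexError) → 'Y' (after the try/except). Output: VQY

Answer: VQY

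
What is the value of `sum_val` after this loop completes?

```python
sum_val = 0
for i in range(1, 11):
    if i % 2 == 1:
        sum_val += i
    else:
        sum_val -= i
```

Add odd, subtract even
`sum_val` takes the values: 0 → 1 → -1 → 2 → -2 → 3 → -3 → 4 → -4 → 5 → -5

Answer: -5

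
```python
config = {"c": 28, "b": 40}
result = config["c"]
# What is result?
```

Trace:
`config = {"c": 28, "b": 40}` → config = {'c': 28, 'b': 40}
`result = config["c"]` → result = 28
So result = 28

Answer: 28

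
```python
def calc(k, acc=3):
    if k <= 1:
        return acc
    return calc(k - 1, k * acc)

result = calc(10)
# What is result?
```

Accumulator trace (n, acc): (10, 3) -> (9, 30) -> (8, 270) -> (7, 2160) -> (6, 15120) -> (5, 90720) -> (4, 453600) -> (3, 1814400) -> (2, 5443200) -> (1, 10886400) -> return 10886400

Answer: 10886400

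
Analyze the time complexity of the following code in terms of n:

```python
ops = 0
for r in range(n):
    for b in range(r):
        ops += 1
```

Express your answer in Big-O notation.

Each loop level contributes: n × n. Multiplying the contributions gives O(n^2).

Answer: O(n^2)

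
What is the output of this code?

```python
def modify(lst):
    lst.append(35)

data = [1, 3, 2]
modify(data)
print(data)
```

Key concept: function modifies passed list.
Step by step:
`data = [1, 3, 2]` → data = [1, 3, 2]
`modify(data)` → data = [1, 3, 2, 35]
`print(data)` → prints [1, 3, 2, 35]

Answer: [1, 3, 2, 35]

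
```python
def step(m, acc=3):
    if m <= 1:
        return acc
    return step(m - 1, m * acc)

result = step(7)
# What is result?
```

Accumulator trace (n, acc): (7, 3) -> (6, 21) -> (5, 126) -> (4, 630) -> (3, 2520) -> (2, 7560) -> (1, 15120) -> return 15120

Answer: 15120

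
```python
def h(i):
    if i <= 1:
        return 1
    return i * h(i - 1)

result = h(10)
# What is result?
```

h(10) = 10 * 9 * 8 * 7 * 6 * 5 * 4 * 3 * 2 * 1 = 3628800

Answer: 3628800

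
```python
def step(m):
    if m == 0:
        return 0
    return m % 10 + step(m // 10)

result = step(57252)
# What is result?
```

Sum of digits of 57252: 2 + 5 + 2 + 7 + 5 = 21

Answer: 21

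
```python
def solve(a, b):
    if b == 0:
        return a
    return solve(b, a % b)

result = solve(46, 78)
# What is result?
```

solve(46, 78) -> solve(78, 46) -> solve(46, 32) -> solve(32, 14) -> solve(14, 4) -> solve(4, 2) -> solve(2, 0) -> 2

Answer: 2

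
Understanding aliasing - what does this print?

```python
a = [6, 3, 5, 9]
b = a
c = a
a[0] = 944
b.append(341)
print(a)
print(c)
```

Key concept: multiple aliases.
Step by step:
`a = [6, 3, 5, 9]` → a = [6, 3, 5, 9]
`b = a` → b = [6, 3, 5, 9] (same object as a)
`c = a` → c = [6, 3, 5, 9] (same object as a, b)
`a[0] = 944` → a = [944, 3, 5, 9] (same object as b, c); b = [944, 3, 5, 9] (same object as a, c); c = [944, 3, 5, 9] (same object as a, b)
`b.append(341)` → a = [944, 3, 5, 9, 341] (same object as b, c); b = [944, 3, 5, 9, 341] (same object as a, c); c = [944, 3, 5, 9, 341] (same object as a, b)
`print(a)` → prints [944, 3, 5, 9, 341]
`print(c)` → prints [944, 3, 5, 9, 341]

Answer:
[944, 3, 5, 9, 341]
[944, 3, 5, 9, 341]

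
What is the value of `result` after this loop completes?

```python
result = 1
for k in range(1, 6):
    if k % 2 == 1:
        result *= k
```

Product of odd numbers 1 to 5
`result` takes the values: 1 → 3 → 15

Answer: 15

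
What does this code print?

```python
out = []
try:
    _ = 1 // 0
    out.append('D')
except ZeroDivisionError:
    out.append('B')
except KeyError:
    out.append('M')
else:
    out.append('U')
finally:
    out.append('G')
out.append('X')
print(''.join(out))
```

Execution trace: 'B' (except ZeroDivisionError) → 'G' (finally) → 'X' (after the try/except). Output: BGX

Answer: BGX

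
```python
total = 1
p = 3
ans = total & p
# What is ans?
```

Trace:
`total = 1` → total = 1
`p = 3` → p = 3
`ans = total & p` → ans = 1
So ans = 1

Answer: 1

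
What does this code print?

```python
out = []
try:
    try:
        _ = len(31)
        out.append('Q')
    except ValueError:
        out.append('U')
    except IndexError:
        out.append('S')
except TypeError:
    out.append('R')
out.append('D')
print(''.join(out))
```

Execution trace: 'R' (outer except TypeError) → 'D' (after the try/except). Output: RD

Answer: RD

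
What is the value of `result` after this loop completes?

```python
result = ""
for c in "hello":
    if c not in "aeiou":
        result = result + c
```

Remove vowels from 'hello'
`result` takes the values: "" → "h" → "hl" → "hll"

Answer: "hll"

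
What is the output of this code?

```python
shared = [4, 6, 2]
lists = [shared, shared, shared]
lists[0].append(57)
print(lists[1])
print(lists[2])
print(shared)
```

Key concept: list of same reference.
Step by step:
`shared = [4, 6, 2]` → shared = [4, 6, 2]
`lists = [shared, shared, shared]` → lists = [[4, 6, 2], [4, 6, 2], [4, 6, 2]]
`lists[0].append(57)` → shared = [4, 6, 2, 57]; lists = [[4, 6, 2, 57], [4, 6, 2, 57], [4, 6, 2, 57]]
`print(lists[1])` → prints [4, 6, 2, 57]
`print(lists[2])` → prints [4, 6, 2, 57]
`print(shared)` → prints [4, 6, 2, 57]

Answer:
[4, 6, 2, 57]
[4, 6, 2, 57]
[4, 6, 2, 57]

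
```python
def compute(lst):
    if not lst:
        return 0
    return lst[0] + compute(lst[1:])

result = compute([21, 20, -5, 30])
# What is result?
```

21 + 20 + (-5) + 30 + 0 = 66

Answer: 66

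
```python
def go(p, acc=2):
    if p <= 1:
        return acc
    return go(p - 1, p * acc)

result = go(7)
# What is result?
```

Accumulator trace (n, acc): (7, 2) -> (6, 14) -> (5, 84) -> (4, 420) -> (3, 1680) -> (2, 5040) -> (1, 10080) -> return 10080

Answer: 10080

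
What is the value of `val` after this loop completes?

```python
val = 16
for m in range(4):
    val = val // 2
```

Halve 4 times: 16 // 2^4 = 1
`val` takes the values: 16 → 8 → 4 → 2 → 1

Answer: 1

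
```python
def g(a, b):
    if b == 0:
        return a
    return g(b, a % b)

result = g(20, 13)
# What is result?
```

g(20, 13) -> g(13, 7) -> g(7, 6) -> g(6, 1) -> g(1, 0) -> 1

Answer: 1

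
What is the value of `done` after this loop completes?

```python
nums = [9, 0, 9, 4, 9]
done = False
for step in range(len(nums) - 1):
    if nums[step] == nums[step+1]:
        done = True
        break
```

Check consecutive duplicates in [9, 0, 9, 4, 9]
`done` takes the values: False

Answer: False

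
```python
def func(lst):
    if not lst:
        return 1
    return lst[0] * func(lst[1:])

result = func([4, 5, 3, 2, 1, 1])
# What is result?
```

Product over [4, 5, 3, 2, 1, 1] = 4 * 5 * 3 * 2 * 1 * 1 = 120

Answer: 120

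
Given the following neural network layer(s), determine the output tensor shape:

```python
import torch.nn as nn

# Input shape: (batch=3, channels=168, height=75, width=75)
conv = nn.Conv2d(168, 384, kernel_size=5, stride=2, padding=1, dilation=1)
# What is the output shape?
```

Input: (3, 168, 75, 75) -> Output: (3, 384, 37, 37)

Answer: (3, 384, 37, 37)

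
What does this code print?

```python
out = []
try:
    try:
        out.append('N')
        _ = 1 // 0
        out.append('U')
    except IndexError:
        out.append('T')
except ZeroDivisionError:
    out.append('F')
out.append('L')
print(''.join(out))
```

Execution trace: 'N' (try body) → 'F' (outer except ZeroDivisionError) → 'L' (after the try/except). Output: NFL

Answer: NFL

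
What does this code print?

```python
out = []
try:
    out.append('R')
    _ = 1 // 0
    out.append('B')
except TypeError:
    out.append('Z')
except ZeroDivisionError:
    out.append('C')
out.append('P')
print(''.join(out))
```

Execution trace: 'R' (try body) → 'C' (except ZeroDivisionError) → 'P' (after the try/except). Output: RCP

Answer: RCP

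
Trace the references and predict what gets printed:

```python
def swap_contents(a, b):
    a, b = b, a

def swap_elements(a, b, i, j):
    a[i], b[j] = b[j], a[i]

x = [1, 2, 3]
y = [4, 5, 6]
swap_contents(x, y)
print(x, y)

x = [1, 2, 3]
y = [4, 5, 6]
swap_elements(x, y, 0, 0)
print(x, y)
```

Key concept: parameter rebinding vs mutation.
Step by step:
`x = [1, 2, 3]` → x = [1, 2, 3]
`y = [4, 5, 6]` → y = [4, 5, 6]
`swap_contents(x, y)` → no visible change to tracked variables
`print(x, y)` → prints [1, 2, 3] [4, 5, 6]
`x = [1, 2, 3]` → x = [1, 2, 3]
`y = [4, 5, 6]` → y = [4, 5, 6]
`swap_elements(x, y, 0, 0)` → x = [4, 2, 3]; y = [1, 5, 6]
`print(x, y)` → prints [4, 2, 3] [1, 5, 6]

Answer:
[1, 2, 3] [4, 5, 6]
[4, 2, 3] [1, 5, 6]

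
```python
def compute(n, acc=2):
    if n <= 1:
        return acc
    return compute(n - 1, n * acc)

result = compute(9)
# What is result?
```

Accumulator trace (n, acc): (9, 2) -> (8, 18) -> (7, 144) -> (6, 1008) -> (5, 6048) -> (4, 30240) -> (3, 120960) -> (2, 362880) -> (1, 725760) -> return 725760

Answer: 725760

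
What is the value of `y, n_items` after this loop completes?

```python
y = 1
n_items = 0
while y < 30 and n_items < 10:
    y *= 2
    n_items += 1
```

Double until >= 30 or 10 iterations
`y, n_items` takes the values: (1, 0) → (2, 0) → (2, 1) → (4, 1) → (4, 2) → (8, 2) → (8, 3) → (16, 3) → (16, 4) → (32, 4) → (32, 5)

Answer: 32, 5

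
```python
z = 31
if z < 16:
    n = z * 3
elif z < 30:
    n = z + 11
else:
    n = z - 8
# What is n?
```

Trace:
`z = 31` → z = 31
`if z < 16: ...` → z < 16 is False, z < 30 is False, take else branch → n = 23
So n = 23

Answer: 23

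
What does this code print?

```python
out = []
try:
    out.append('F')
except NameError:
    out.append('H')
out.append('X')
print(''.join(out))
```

Execution trace: 'F' (try body, no exception) → 'X' (after the try/except). Output: FX

Answer: FX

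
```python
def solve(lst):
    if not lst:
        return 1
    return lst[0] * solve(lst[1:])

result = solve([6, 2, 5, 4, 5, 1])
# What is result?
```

Product over [6, 2, 5, 4, 5, 1] = 6 * 2 * 5 * 4 * 5 * 1 = 1200

Answer: 1200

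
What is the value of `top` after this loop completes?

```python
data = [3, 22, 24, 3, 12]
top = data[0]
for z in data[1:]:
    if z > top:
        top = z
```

Maximum of [3, 22, 24, 3, 12]
`top` takes the values: 3 → 22 → 24

Answer: 24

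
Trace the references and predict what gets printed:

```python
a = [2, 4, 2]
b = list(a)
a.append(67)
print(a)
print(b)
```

Key concept: list() constructor creates copy.
Step by step:
`a = [2, 4, 2]` → a = [2, 4, 2]
`b = list(a)` → b = [2, 4, 2]
`a.append(67)` → a = [2, 4, 2, 67]
`print(a)` → prints [2, 4, 2, 67]
`print(b)` → prints [2, 4, 2]

Answer:
[2, 4, 2, 67]
[2, 4, 2]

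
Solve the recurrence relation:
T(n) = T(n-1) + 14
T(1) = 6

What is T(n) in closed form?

Unrolling: T(n) = T(1) + 14·(n-1) = 6 + 14(n-1) = 14n - 8.

Answer: T(n) = 14n - 8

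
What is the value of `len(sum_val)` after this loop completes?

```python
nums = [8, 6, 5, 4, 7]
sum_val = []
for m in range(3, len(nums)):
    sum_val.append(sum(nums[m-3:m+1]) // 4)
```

Number of 4-element averages
`sum_val` takes the values: [] → [5] → [5, 5]
So `len(sum_val)` = 2

Answer: 2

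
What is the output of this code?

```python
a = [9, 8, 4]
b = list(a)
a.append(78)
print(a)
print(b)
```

Key concept: list() constructor creates copy.
Step by step:
`a = [9, 8, 4]` → a = [9, 8, 4]
`b = list(a)` → b = [9, 8, 4]
`a.append(78)` → a = [9, 8, 4, 78]
`print(a)` → prints [9, 8, 4, 78]
`print(b)` → prints [9, 8, 4]

Answer:
[9, 8, 4, 78]
[9, 8, 4]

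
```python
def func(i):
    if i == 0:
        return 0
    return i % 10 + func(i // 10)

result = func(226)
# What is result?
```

Sum of digits of 226: 6 + 2 + 2 = 10

Answer: 10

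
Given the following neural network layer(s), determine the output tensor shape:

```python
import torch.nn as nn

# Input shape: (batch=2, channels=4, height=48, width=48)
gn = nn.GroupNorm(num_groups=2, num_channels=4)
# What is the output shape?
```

Input: (2, 4, 48, 48) -> Output: (2, 4, 48, 48)

Answer: (2, 4, 48, 48)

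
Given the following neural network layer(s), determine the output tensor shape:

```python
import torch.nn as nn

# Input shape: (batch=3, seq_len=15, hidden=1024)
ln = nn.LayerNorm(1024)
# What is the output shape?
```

Input: (3, 15, 1024) -> Output: (3, 15, 1024)

Answer: (3, 15, 1024)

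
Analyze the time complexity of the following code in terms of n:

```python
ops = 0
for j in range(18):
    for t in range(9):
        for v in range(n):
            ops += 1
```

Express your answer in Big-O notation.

Each loop level contributes: 1 × 1 × n. Multiplying the contributions gives O(n).

Answer: O(n)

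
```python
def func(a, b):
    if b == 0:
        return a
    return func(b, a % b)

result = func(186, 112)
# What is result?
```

func(186, 112) -> func(112, 74) -> func(74, 38) -> func(38, 36) -> func(36, 2) -> func(2, 0) -> 2

Answer: 2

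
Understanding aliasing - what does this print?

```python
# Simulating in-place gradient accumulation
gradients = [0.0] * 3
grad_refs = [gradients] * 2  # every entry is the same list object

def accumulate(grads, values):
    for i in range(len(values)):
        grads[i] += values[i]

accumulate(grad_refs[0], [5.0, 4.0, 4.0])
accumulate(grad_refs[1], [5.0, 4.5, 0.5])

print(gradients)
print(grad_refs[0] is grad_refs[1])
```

Key concept: gradient accumulation aliasing.
Step by step:
`gradients = [0.0] * 3` → gradients = [0.0, 0.0, 0.0]
`grad_refs = [gradients] * 2` → grad_refs = [[0.0, 0.0, 0.0], [0.0, 0.0, 0.0]]
`accumulate(grad_refs[0], [5.0, 4.0, 4.0])` → gradients = [5.0, 4.0, 4.0]; grad_refs = [[5.0, 4.0, 4.0], [5.0, 4.0, 4.0]]
`accumulate(grad_refs[1], [5.0, 4.5, 0.5])` → gradients = [10.0, 8.5, 4.5]; grad_refs = [[10.0, 8.5, 4.5], [10.0, 8.5, 4.5]]
`print(gradients)` → prints [10.0, 8.5, 4.5]
`print(grad_refs[0] is grad_refs[1])` → prints True

Answer:
[10.0, 8.5, 4.5]
True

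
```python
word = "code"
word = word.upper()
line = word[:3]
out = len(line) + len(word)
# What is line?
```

Trace:
`word = "code"` → word = 'code'
`word = word.upper()` → word = 'CODE'
`line = word[:3]` → line = 'COD'
`out = len(line) + len(word)` → out = 7
So line = 'COD'

Answer: 'COD'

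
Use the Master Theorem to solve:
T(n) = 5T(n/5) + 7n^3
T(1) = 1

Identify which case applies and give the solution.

a=5, b=5, f(n)=7n^3. log_5(5) = 1. Since c=3 > 1 and the regularity condition holds (5(n/5)^3 = (5/5^3)n^3 with 5/5^3 < 1), Case 3 applies: T(n) = Θ(f(n)) = O(n^3).

Answer: O(n^3) - Case 3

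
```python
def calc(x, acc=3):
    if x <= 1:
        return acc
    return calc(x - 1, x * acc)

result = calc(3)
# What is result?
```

Accumulator trace (n, acc): (3, 3) -> (2, 9) -> (1, 18) -> return 18

Answer: 18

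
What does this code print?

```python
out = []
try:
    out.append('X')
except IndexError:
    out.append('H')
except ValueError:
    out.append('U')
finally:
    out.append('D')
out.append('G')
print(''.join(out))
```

Execution trace: 'X' (try body, no exception) → 'D' (finally) → 'G' (after the try/except). Output: XDG

Answer: XDG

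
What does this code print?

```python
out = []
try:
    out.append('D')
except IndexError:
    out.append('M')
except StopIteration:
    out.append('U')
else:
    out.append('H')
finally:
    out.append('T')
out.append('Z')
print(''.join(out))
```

Execution trace: 'D' (try body, no exception) → 'H' (else) → 'T' (finally) → 'Z' (after the try/except). Output: DHTZ

Answer: DHTZ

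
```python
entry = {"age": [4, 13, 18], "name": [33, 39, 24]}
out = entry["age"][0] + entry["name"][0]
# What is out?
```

Trace:
`entry = {"age": [4, 13, 18], "name": [33, 39, 24]}` → entry = {'age': [4, 13, 18], 'name': [33, 39, 24]}
`out = entry["age"][0] + entry["name"][0]` → out = 37
So out = 37

Answer: 37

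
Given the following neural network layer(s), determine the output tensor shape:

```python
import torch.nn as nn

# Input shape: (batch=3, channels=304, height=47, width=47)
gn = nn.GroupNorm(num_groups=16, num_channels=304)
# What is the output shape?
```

Input: (3, 304, 47, 47) -> Output: (3, 304, 47, 47)

Answer: (3, 304, 47, 47)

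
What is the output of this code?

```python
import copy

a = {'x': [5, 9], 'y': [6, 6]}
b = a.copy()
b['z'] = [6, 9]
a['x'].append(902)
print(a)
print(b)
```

Key concept: shallow copy of dict with mutable values.
Step by step:
`a = {'x': [5, 9], 'y': [6, 6]}` → a = {'x': [5, 9], 'y': [6, 6]}
`b = a.copy()` → b = {'x': [5, 9], 'y': [6, 6]}
`b['z'] = [6, 9]` → b = {'x': [5, 9], 'y': [6, 6], 'z': [6, 9]}
`a['x'].append(902)` → a = {'x': [5, 9, 902], 'y': [6, 6]}; b = {'x': [5, 9, 902], 'y': [6, 6], 'z': [6, 9]}
`print(a)` → prints {'x': [5, 9, 902], 'y': [6, 6]}
`print(b)` → prints {'x': [5, 9, 902], 'y': [6, 6], 'z': [6, 9]}

Answer:
{'x': [5, 9, 902], 'y': [6, 6]}
{'x': [5, 9, 902], 'y': [6, 6], 'z': [6, 9]}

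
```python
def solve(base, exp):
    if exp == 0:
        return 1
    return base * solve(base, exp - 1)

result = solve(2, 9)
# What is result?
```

solve(2, 9) = 2 * 2 * 2 * 2 * 2 * 2 * 2 * 2 * 2 = 512

Answer: 512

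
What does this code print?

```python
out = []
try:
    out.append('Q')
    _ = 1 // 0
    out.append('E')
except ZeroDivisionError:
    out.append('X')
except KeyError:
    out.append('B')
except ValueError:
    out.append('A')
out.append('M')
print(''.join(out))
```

Execution trace: 'Q' (try body) → 'X' (except ZeroDivisionError) → 'M' (after the try/except). Output: QXM

Answer: QXM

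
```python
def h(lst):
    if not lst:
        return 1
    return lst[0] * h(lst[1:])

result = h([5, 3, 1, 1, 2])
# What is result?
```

Product over [5, 3, 1, 1, 2] = 5 * 3 * 1 * 1 * 2 = 30

Answer: 30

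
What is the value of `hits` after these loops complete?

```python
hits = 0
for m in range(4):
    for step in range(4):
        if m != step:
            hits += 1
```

4² - 4 (exclude diagonal)
`hits` takes the values: 0 → 1 → 2 → 3 → 4 → 5 → 6 → 7 → 8 → 9 → 10 → 11 → 12

Answer: 12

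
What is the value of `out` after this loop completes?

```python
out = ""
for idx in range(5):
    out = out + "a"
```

Repeat 'a' 5 times
`out` takes the values: "" → "a" → "aa" → "aaa" → "aaaa" → "aaaaa"

Answer: "aaaaa"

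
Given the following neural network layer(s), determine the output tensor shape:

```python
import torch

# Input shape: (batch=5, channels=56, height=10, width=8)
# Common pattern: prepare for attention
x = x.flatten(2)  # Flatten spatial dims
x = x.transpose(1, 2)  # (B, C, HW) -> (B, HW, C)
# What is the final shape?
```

Input: (5, 56, 10, 8) -> after flatten(2): (5, 56, 80) -> Output: (5, 80, 56)

Answer: (5, 80, 56)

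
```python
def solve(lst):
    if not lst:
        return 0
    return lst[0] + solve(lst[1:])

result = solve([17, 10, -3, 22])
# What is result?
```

17 + 10 + (-3) + 22 + 0 = 46

Answer: 46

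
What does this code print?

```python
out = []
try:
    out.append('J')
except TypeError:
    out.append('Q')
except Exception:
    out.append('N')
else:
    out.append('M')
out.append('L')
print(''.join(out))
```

Execution trace: 'J' (try body, no exception) → 'M' (else) → 'L' (after the try/except). Output: JML

Answer: JML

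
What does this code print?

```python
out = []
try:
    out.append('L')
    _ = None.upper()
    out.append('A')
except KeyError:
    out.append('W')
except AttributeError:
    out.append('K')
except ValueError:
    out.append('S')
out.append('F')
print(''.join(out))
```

Execution trace: 'L' (try body) → 'K' (except AttributeError) → 'F' (after the try/except). Output: LKF

Answer: LKF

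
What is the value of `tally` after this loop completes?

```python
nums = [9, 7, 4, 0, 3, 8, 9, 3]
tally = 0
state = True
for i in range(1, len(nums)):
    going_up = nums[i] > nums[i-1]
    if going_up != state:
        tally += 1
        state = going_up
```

Count direction changes in [9, 7, 4, 0, 3, 8, 9, 3]
`tally` takes the values: 0 → 1 → 2 → 3

Answer: 3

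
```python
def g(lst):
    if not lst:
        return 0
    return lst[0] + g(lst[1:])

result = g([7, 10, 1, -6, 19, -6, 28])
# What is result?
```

7 + 10 + 1 + (-6) + 19 + (-6) + 28 + 0 = 53

Answer: 53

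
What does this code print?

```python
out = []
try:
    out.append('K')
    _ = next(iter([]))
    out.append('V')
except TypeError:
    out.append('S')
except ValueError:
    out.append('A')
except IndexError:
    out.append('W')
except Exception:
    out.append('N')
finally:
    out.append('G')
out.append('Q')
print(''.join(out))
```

Execution trace: 'K' (try body) → 'N' (except Exception) → 'G' (finally) → 'Q' (after the try/except). Output: KNGQ

Answer: KNGQ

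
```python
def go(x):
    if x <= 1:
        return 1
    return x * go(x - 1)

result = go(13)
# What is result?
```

go(13) = 13 * 12 * 11 * 10 * 9 * 8 * 7 * 6 * 5 * 4 * 3 * 2 * 1 = 6227020800

Answer: 6227020800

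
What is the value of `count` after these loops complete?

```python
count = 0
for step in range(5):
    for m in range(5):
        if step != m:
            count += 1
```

5² - 5 (exclude diagonal)
`count` takes the values: 0 → 1 → 2 → 3 → 4 → 5 → 6 → 7 → 8 → 9 → 10 → 11 → 12 → 13 → 14 → 15 → 16 → 17 → 18 → 19 → 20

Answer: 20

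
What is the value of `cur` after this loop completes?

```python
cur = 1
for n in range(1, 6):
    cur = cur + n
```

Start at 1, add 1 through 5
`cur` takes the values: 1 → 2 → 4 → 7 → 11 → 16

Answer: 16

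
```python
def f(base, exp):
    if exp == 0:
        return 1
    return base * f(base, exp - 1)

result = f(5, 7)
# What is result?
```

f(5, 7) = 5 * 5 * 5 * 5 * 5 * 5 * 5 = 78125

Answer: 78125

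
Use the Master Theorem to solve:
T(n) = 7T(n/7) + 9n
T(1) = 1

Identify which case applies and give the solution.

a=7, b=7, f(n)=9n. log_7(7) = 1. Since c=1 = 1, Case 2 applies: T(n) = Θ(n^log_b(a) · log n) = O(n log n).

Answer: O(n log n) - Case 2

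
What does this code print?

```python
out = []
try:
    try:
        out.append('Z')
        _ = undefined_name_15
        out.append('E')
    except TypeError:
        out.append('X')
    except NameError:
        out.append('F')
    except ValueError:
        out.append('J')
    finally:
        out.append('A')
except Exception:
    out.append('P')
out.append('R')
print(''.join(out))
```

Execution trace: 'Z' (inner try body) → 'F' (inner except NameError) → 'A' (inner finally) → 'R' (after the try/except). Output: ZFAR

Answer: ZFAR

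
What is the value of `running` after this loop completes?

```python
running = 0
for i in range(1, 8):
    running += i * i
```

Sum of squares 1² to 7² = 140
`running` takes the values: 0 → 1 → 5 → 14 → 30 → 55 → 91 → 140

Answer: 140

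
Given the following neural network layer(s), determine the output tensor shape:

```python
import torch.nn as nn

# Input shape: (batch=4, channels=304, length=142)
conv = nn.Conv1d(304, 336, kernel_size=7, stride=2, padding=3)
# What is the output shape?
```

Input: (4, 304, 142) -> Output: (4, 336, 71)

Answer: (4, 336, 71)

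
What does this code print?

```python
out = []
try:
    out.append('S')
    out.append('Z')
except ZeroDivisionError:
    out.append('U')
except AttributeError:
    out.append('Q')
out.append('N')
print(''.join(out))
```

Execution trace: 'S' (try body) → 'Z' (try body, no exception) → 'N' (after the try/except). Output: SZN

Answer: SZN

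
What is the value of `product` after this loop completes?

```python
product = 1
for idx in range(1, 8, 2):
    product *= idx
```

Product of 1, 3, 5, ... up to 7
`product` takes the values: 1 → 3 → 15 → 105

Answer: 105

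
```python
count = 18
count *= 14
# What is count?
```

Trace:
`count = 18` → count = 18
`count *= 14` → count = 252
So count = 252

Answer: 252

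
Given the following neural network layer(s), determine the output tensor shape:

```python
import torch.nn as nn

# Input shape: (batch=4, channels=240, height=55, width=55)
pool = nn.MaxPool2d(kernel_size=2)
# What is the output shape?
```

Input: (4, 240, 55, 55) -> Output: (4, 240, 27, 27)

Answer: (4, 240, 27, 27)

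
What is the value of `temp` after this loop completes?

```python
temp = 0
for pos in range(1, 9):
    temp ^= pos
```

XOR of 1 to 8
`temp` takes the values: 0 → 1 → 3 → 0 → 4 → 1 → 7 → 0 → 8

Answer: 8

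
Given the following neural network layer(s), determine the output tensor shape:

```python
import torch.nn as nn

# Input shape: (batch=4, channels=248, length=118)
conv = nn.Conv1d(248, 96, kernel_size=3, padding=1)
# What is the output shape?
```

Input: (4, 248, 118) -> Output: (4, 96, 118)

Answer: (4, 96, 118)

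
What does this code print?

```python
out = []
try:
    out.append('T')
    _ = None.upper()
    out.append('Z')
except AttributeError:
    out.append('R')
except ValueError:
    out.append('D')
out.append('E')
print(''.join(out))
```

Execution trace: 'T' (try body) → 'R' (except AttributeError) → 'E' (after the try/except). Output: TRE

Answer: TRE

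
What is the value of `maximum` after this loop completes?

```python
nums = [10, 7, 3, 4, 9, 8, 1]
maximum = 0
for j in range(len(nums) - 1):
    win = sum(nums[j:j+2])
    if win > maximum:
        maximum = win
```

Max sum of 2-element window in [10, 7, 3, 4, 9, 8, 1]
`maximum` takes the values: 0 → 17

Answer: 17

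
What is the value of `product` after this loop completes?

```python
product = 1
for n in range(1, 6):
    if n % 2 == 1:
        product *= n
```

Product of odd numbers 1 to 5
`product` takes the values: 1 → 3 → 15

Answer: 15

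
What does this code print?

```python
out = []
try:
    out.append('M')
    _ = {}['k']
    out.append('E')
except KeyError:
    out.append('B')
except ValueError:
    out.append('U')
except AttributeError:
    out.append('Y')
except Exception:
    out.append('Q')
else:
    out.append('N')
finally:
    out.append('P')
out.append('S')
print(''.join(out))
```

Execution trace: 'M' (try body) → 'B' (except KeyError) → 'P' (finally) → 'S' (after the try/except). Output: MBPS

Answer: MBPS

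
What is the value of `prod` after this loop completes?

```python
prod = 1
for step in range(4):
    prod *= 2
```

2^4 = 16
`prod` takes the values: 1 → 2 → 4 → 8 → 16

Answer: 16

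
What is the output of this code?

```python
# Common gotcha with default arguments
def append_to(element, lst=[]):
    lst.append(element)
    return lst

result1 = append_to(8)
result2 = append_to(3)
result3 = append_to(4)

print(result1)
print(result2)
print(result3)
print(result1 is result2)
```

Key concept: mutable default argument gotcha.
Step by step:
`result1 = append_to(8)` → result1 = [8]
`result2 = append_to(3)` → result1 = [8, 3] (same object as result2); result2 = [8, 3] (same object as result1)
`result3 = append_to(4)` → result1 = [8, 3, 4] (same object as result2, result3); result2 = [8, 3, 4] (same object as result1, result3); result3 = [8, 3, 4] (same object as result1, result2)
`print(result1)` → prints [8, 3, 4]
`print(result2)` → prints [8, 3, 4]
`print(result3)` → prints [8, 3, 4]
`print(result1 is result2)` → prints True

Answer:
[8, 3, 4]
[8, 3, 4]
[8, 3, 4]
True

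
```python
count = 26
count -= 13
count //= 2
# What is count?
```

Trace:
`count = 26` → count = 26
`count -= 13` → count = 13
`count //= 2` → count = 6
So count = 6

Answer: 6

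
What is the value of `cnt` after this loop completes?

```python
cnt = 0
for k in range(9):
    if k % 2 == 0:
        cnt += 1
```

Count numbers divisible by 2 in range(9)
`cnt` takes the values: 0 → 1 → 2 → 3 → 4 → 5

Answer: 5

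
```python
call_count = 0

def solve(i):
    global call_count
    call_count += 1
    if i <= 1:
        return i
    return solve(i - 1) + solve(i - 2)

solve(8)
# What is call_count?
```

Calls(i) = 1 + Calls(i-1) + Calls(i-2); Calls(0)=Calls(1)=1. For i=8 this gives 67.

Answer: 67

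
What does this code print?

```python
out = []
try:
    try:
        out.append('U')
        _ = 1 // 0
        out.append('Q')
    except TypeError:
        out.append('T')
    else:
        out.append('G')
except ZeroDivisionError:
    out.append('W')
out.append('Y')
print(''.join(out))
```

Execution trace: 'U' (try body) → 'W' (outer except ZeroDivisionError) → 'Y' (after the try/except). Output: UWY

Answer: UWY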